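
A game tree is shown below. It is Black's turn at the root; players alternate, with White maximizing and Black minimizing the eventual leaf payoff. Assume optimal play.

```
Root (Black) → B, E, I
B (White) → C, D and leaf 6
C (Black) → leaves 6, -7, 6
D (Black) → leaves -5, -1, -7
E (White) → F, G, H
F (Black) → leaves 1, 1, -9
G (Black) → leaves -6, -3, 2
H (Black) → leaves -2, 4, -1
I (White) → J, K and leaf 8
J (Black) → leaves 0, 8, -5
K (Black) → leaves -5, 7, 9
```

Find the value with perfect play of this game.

C (Black): min(6, -7, 6) = -7
D (Black): min(-5, -1, -7) = -7
B (White): max(-7, -7, 6) = 6
F (Black): min(1, 1, -9) = -9
G (Black): min(-6, -3, 2) = -6
H (Black): min(-2, 4, -1) = -2
E (White): max(-9, -6, -2) = -2
J (Black): min(0, 8, -5) = -5
K (Black): min(-5, 7, 9) = -5
I (White): max(-5, -5, 8) = 8
Root (Black): min(6, -2, 8) = -2

-2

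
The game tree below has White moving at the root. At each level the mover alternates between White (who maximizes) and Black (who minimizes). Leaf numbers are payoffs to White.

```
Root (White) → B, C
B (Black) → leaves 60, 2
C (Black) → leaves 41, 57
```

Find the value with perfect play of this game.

41

B (Black): min(60, 2) = 2
C (Black): min(41, 57) = 41
Root (White): max(2, 41) = 41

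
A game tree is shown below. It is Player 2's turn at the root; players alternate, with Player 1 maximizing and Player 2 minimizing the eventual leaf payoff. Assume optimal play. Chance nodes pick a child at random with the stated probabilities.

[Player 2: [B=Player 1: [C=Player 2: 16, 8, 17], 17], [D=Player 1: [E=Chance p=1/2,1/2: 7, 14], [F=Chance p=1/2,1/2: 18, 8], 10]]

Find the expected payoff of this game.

C (Player 2): min(16, 8, 17) = 8
B (Player 1): max(8, 17) = 17
E (Chance): 1/2·7 + 1/2·14 = 10.5
F (Chance): 1/2·18 + 1/2·8 = 13
D (Player 1): max(10.5, 13, 10) = 13
Root (Player 2): min(17, 13) = 13

13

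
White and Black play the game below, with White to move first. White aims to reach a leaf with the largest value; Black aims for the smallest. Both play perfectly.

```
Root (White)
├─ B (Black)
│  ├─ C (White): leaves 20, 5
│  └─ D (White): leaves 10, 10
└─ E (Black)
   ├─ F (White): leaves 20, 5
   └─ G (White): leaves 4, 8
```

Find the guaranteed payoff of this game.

C (White): max(20, 5) = 20
D (White): max(10, 10) = 10
B (Black): min(20, 10) = 10
F (White): max(20, 5) = 20
G (White): max(4, 8) = 8
E (Black): min(20, 8) = 8
Root (White): max(10, 8) = 10

10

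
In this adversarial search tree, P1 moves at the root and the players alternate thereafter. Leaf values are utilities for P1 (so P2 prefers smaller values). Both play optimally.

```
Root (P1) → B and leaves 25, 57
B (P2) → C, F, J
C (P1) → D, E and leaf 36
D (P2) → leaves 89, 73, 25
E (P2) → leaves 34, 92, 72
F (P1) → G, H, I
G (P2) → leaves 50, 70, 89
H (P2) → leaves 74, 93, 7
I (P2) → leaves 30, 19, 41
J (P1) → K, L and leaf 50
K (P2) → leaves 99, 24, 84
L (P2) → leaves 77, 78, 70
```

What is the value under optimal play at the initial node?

D (P2): min(89, 73, 25) = 25
E (P2): min(34, 92, 72) = 34
C (P1): max(25, 34, 36) = 36
G (P2): min(50, 70, 89) = 50
H (P2): min(74, 93, 7) = 7
I (P2): min(30, 19, 41) = 19
F (P1): max(50, 7, 19) = 50
K (P2): min(99, 24, 84) = 24
L (P2): min(77, 78, 70) = 70
J (P1): max(24, 70, 50) = 70
B (P2): min(36, 50, 70) = 36
Root (P1): max(36, 25, 57) = 57

57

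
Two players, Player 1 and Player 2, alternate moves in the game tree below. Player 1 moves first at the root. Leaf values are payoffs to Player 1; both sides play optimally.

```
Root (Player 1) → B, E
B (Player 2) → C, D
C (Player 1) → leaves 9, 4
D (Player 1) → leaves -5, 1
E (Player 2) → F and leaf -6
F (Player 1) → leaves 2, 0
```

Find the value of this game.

C (Player 1): max(9, 4) = 9
D (Player 1): max(-5, 1) = 1
B (Player 2): min(9, 1) = 1
F (Player 1): max(2, 0) = 2
E (Player 2): min(2, -6) = -6
Root (Player 1): max(1, -6) = 1

1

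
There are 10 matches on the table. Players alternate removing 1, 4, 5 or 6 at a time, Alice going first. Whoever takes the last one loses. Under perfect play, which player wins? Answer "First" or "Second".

i:   0  1  2  3  4  5  6  7  8  9 10
     W  L  W  L  W  W  W  W  W  W  L
Position 10 is L, so the second player wins.

Second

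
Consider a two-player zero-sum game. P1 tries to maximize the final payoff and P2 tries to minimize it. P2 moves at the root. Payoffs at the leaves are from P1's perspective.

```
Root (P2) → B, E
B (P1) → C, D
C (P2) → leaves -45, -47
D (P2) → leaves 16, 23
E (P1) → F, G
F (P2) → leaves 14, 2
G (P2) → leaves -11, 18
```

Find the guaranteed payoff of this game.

C (P2): min(-45, -47) = -47
D (P2): min(16, 23) = 16
B (P1): max(-47, 16) = 16
F (P2): min(14, 2) = 2
G (P2): min(-11, 18) = -11
E (P1): max(2, -11) = 2
Root (P2): min(16, 2) = 2

2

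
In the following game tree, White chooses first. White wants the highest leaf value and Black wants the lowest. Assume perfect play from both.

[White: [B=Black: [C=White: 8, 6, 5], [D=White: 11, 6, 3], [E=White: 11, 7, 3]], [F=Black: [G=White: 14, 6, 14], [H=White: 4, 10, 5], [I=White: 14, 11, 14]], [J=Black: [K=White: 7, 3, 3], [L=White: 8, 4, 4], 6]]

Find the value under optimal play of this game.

10

C (White): max(8, 6, 5) = 8
D (White): max(11, 6, 3) = 11
E (White): max(11, 7, 3) = 11
B (Black): min(8, 11, 11) = 8
G (White): max(14, 6, 14) = 14
H (White): max(4, 10, 5) = 10
I (White): max(14, 11, 14) = 14
F (Black): min(14, 10, 14) = 10
K (White): max(7, 3, 3) = 7
L (White): max(8, 4, 4) = 8
J (Black): min(7, 8, 6) = 6
Root (White): max(8, 10, 6) = 10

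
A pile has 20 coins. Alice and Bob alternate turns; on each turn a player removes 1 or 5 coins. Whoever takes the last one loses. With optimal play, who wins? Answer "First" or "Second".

W/L table (W = player to move can force a win):
i:   0  1  2  3  4  5  6  7  8  9 10 11 12 13 14 15 16 17 18 19 20
     W  L  W  L  W  L  W  L  W  L  W  L  W  L  W  L  W  L  W  L  W
Position 20 is W, so the first player wins.

First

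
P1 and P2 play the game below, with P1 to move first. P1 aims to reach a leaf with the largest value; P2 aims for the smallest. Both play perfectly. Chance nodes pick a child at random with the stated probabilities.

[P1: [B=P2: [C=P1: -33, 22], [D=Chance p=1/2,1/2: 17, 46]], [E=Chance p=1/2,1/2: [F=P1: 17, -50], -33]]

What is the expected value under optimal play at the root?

C (P1): max(-33, 22) = 22
D (Chance): 1/2·17 + 1/2·46 = 31.5
B (P2): min(22, 31.5) = 22
F (P1): max(17, -50) = 17
E (Chance): 1/2·17 + 1/2·-33 = -8
Root (P1): max(22, -8) = 22

22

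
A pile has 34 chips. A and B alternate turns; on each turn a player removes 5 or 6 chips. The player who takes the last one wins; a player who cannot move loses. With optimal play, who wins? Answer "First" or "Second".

Second

W/L table (W = player to move can force a win):
i:   0  1  2  3  4  5  6  7  8  9 10 11 12 13 14 15 16 17 18 19 20 21 22 23 24 25 26 27 28 29 30 31 32 33 34
     L  L  L  L  L  W  W  W  W  W  W  L  L  L  L  L  W  W  W  W  W  W  L  L  L  L  L  W  W  W  W  W  W  L  L
Position 34 is L, so the second player wins.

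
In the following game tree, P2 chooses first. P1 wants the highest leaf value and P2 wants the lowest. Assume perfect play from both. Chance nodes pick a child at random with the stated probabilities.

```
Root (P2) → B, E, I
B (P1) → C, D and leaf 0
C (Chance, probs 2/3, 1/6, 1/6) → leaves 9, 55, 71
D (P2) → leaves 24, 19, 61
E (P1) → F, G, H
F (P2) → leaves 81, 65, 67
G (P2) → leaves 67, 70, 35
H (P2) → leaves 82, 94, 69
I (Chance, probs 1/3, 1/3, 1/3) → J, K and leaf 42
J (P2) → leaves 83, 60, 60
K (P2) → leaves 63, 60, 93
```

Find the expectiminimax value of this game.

C (Chance): 2/3·9 + 1/6·55 + 1/6·71 = 27
D (P2): min(24, 19, 61) = 19
B (P1): max(27, 19, 0) = 27
F (P2): min(81, 65, 67) = 65
G (P2): min(67, 70, 35) = 35
H (P2): min(82, 94, 69) = 69
E (P1): max(65, 35, 69) = 69
J (P2): min(83, 60, 60) = 60
K (P2): min(63, 60, 93) = 60
I (Chance): 1/3·60 + 1/3·60 + 1/3·42 = 54
Root (P2): min(27, 69, 54) = 27

27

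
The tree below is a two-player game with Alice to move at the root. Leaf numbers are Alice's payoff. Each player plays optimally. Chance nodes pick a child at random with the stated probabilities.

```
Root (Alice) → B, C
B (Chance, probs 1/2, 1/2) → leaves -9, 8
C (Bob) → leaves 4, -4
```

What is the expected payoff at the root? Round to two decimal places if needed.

B (Chance): 1/2·-9 + 1/2·8 = -0.5
C (Bob): min(4, -4) = -4
Root (Alice): max(-0.5, -4) = -0.5

-0.5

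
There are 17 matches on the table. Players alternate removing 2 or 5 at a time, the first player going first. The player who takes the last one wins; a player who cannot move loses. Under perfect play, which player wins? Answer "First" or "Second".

First

Mark each pile size as W (mover wins) or L (mover loses):
i:   0  1  2  3  4  5  6  7  8  9 10 11 12 13 14 15 16 17
     L  L  W  W  L  W  W  L  L  W  W  L  W  W  L  L  W  W
Position 17 is W, so the first player wins.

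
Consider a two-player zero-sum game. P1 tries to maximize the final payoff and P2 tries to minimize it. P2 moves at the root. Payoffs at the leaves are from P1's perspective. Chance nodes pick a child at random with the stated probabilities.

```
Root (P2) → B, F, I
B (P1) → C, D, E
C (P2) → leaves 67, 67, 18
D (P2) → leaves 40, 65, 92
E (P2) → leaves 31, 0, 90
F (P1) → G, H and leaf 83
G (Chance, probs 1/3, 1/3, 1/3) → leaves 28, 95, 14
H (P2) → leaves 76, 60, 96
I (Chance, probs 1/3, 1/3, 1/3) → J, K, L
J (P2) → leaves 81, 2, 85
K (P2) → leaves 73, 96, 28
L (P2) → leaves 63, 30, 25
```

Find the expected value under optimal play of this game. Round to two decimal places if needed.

C (P2): min(67, 67, 18) = 18
D (P2): min(40, 65, 92) = 40
E (P2): min(31, 0, 90) = 0
B (P1): max(18, 40, 0) = 40
G (Chance): 1/3·28 + 1/3·95 + 1/3·14 = 45.67
H (P2): min(76, 60, 96) = 60
F (P1): max(45.67, 60, 83) = 83
J (P2): min(81, 2, 85) = 2
K (P2): min(73, 96, 28) = 28
L (P2): min(63, 30, 25) = 25
I (Chance): 1/3·2 + 1/3·28 + 1/3·25 = 18.33
Root (P2): min(40, 83, 18.33) = 18.33

18.33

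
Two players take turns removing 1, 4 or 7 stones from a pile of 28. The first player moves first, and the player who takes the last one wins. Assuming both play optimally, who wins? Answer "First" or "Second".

First

i:   0  1  2  3  4  5  6  7  8  9 10 11 12 13 14 15 16 17 18 19 20 21 22 23 24 25 26 27 28
     L  W  L  W  W  L  W  W  L  W  L  W  W  L  W  W  L  W  L  W  W  L  W  W  L  W  L  W  W
Position 28 is W, so the first player wins.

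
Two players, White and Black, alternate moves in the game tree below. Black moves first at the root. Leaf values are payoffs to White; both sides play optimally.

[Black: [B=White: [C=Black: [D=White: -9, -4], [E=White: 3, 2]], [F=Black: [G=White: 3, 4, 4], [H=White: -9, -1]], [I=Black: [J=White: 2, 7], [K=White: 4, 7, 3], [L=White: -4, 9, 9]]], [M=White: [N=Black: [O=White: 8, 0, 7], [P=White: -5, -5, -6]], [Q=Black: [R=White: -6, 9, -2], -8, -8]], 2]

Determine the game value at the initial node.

D (White): max(-9, -4) = -4
E (White): max(3, 2) = 3
C (Black): min(-4, 3) = -4
G (White): max(3, 4, 4) = 4
H (White): max(-9, -1) = -1
F (Black): min(4, -1) = -1
J (White): max(2, 7) = 7
K (White): max(4, 7, 3) = 7
L (White): max(-4, 9, 9) = 9
I (Black): min(7, 7, 9) = 7
B (White): max(-4, -1, 7) = 7
O (White): max(8, 0, 7) = 8
P (White): max(-5, -5, -6) = -5
N (Black): min(8, -5) = -5
R (White): max(-6, 9, -2) = 9
Q (Black): min(9, -8, -8) = -8
M (White): max(-5, -8) = -5
Root (Black): min(7, -5, 2) = -5

-5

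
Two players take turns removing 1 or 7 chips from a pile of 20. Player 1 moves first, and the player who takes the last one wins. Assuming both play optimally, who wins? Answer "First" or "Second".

Positions where the player to move wins (W) vs loses (L):
i:   0  1  2  3  4  5  6  7  8  9 10 11 12 13 14 15 16 17 18 19 20
     L  W  L  W  L  W  L  W  L  W  L  W  L  W  L  W  L  W  L  W  L
Position 20 is L, so the second player wins.

Second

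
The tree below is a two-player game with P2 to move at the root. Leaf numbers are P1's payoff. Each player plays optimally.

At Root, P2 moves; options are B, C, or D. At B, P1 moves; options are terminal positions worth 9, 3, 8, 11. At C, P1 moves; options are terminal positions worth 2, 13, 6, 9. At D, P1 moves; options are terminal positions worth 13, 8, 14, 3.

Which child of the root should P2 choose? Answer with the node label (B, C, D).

B (P1): max(9, 3, 8, 11) = 11
C (P1): max(2, 13, 6, 9) = 13
D (P1): max(13, 8, 14, 3) = 14
Root (P2): min(11, 13, 14) = 11
P2 picks the child with the lowest value: B (value 11).

B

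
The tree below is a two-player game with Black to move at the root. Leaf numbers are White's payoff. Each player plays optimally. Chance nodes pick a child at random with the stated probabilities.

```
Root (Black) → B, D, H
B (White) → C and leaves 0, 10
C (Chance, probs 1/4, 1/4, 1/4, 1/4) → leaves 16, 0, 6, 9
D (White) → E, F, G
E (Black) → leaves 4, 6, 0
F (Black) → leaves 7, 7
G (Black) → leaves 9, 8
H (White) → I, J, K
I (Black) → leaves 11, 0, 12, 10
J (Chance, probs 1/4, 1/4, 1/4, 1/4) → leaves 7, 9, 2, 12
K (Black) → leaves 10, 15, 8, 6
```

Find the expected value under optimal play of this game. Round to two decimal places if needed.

7.5

C (Chance): 1/4·16 + 1/4·0 + 1/4·6 + 1/4·9 = 7.75
B (White): max(7.75, 0, 10) = 10
E (Black): min(4, 6, 0) = 0
F (Black): min(7, 7) = 7
G (Black): min(9, 8) = 8
D (White): max(0, 7, 8) = 8
I (Black): min(11, 0, 12, 10) = 0
J (Chance): 1/4·7 + 1/4·9 + 1/4·2 + 1/4·12 = 7.5
K (Black): min(10, 15, 8, 6) = 6
H (White): max(0, 7.5, 6) = 7.5
Root (Black): min(10, 8, 7.5) = 7.5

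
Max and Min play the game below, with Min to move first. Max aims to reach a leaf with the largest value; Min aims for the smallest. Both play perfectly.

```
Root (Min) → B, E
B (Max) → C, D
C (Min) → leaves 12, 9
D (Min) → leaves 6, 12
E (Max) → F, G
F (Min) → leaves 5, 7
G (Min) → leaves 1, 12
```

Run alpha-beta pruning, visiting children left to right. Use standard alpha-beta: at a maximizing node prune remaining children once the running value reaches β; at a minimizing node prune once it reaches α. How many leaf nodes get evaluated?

C [α=-∞,β=+∞]: v=9
D [α=9,β=+∞]: v=6 after child 1 ≤ α → α-cutoff, skip 1
B [α=-∞,β=+∞]: v=9
F [α=-∞,β=9]: v=5
G [α=5,β=9]: v=1 after child 1 ≤ α → α-cutoff, skip 1
E [α=-∞,β=9]: v=5
Root [α=-∞,β=+∞]: v=5
Leaves evaluated: 6 of 8.

6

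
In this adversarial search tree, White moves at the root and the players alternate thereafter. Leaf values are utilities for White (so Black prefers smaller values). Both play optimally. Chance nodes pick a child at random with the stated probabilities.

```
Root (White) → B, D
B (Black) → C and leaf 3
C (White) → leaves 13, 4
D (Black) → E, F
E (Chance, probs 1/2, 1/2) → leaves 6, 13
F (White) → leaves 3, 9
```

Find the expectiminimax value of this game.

9

C (White): max(13, 4) = 13
B (Black): min(13, 3) = 3
E (Chance): 1/2·6 + 1/2·13 = 9.5
F (White): max(3, 9) = 9
D (Black): min(9.5, 9) = 9
Root (White): max(3, 9) = 9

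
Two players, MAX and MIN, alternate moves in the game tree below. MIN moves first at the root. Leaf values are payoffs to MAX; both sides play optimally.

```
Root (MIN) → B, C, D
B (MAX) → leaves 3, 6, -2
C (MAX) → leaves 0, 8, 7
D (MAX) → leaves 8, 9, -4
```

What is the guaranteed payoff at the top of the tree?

6

B (MAX): max(3, 6, -2) = 6
C (MAX): max(0, 8, 7) = 8
D (MAX): max(8, 9, -4) = 9
Root (MIN): min(6, 8, 9) = 6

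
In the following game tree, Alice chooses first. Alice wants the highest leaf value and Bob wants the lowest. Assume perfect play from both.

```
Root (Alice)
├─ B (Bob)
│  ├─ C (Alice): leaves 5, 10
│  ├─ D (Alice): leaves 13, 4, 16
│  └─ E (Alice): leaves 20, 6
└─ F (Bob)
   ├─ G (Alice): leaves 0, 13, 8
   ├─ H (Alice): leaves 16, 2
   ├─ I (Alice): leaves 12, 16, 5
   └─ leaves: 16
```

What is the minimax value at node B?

10

C: max(5, 10) = 10
D: max(13, 4, 16) = 16
E: max(20, 6) = 20
B: min(10, 16, 20) = 10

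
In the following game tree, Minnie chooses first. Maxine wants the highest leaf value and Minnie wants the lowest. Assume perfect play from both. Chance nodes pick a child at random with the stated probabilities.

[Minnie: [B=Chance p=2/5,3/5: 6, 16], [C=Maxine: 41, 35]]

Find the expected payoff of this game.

B (Chance): 2/5·6 + 3/5·16 = 12
C (Maxine): max(41, 35) = 41
Root (Minnie): min(12, 41) = 12

12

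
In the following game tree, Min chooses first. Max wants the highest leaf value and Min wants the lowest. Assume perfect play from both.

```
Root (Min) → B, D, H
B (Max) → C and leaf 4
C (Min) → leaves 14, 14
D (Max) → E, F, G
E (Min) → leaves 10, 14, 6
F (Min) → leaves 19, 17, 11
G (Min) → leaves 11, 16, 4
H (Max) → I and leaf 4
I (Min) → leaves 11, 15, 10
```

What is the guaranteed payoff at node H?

10

I: min(11, 15, 10) = 10
H: max(10, 4) = 10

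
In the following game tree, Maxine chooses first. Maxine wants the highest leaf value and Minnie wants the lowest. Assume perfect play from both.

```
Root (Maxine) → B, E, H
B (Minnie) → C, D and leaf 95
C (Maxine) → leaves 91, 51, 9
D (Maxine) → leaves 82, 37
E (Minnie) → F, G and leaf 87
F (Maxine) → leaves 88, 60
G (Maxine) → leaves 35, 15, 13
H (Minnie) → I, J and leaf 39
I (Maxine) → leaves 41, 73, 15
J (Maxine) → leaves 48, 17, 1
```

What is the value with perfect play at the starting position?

82

C (Maxine): max(91, 51, 9) = 91
D (Maxine): max(82, 37) = 82
B (Minnie): min(91, 82, 95) = 82
F (Maxine): max(88, 60) = 88
G (Maxine): max(35, 15, 13) = 35
E (Minnie): min(88, 35, 87) = 35
I (Maxine): max(41, 73, 15) = 73
J (Maxine): max(48, 17, 1) = 48
H (Minnie): min(73, 48, 39) = 39
Root (Maxine): max(82, 35, 39) = 82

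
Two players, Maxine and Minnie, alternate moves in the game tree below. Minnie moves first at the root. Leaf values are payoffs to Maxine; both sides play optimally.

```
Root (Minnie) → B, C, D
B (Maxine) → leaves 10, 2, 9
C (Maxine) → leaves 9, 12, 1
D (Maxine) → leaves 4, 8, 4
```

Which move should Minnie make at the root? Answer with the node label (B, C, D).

D

B (Maxine): max(10, 2, 9) = 10
C (Maxine): max(9, 12, 1) = 12
D (Maxine): max(4, 8, 4) = 8
Root (Minnie): min(10, 12, 8) = 8
Minnie picks the child with the lowest value: D (value 8).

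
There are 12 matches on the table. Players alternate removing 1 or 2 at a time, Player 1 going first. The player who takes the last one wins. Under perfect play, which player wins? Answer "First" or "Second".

Second

Positions where the player to move wins (W) vs loses (L):
i:   0  1  2  3  4  5  6  7  8  9 10 11 12
     L  W  W  L  W  W  L  W  W  L  W  W  L
Position 12 is L, so the second player wins.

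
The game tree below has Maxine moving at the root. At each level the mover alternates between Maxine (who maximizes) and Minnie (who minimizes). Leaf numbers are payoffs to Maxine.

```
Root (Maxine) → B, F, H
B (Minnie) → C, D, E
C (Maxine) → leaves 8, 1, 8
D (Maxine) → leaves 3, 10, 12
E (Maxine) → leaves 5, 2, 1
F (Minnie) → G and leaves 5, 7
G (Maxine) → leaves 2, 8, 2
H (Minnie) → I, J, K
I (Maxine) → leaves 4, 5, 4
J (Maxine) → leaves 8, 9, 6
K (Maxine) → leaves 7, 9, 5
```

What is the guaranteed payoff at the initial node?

C (Maxine): max(8, 1, 8) = 8
D (Maxine): max(3, 10, 12) = 12
E (Maxine): max(5, 2, 1) = 5
B (Minnie): min(8, 12, 5) = 5
G (Maxine): max(2, 8, 2) = 8
F (Minnie): min(8, 5, 7) = 5
I (Maxine): max(4, 5, 4) = 5
J (Maxine): max(8, 9, 6) = 9
K (Maxine): max(7, 9, 5) = 9
H (Minnie): min(5, 9, 9) = 5
Root (Maxine): max(5, 5, 5) = 5

5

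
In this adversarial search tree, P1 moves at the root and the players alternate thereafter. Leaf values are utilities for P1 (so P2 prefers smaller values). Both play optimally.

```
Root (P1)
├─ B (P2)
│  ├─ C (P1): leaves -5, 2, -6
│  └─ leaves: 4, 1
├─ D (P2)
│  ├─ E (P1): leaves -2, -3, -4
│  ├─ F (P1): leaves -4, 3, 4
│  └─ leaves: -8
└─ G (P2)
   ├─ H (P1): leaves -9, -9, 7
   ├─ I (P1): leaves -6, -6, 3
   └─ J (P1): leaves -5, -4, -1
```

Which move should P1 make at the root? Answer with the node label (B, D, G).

C (P1): max(-5, 2, -6) = 2
B (P2): min(2, 4, 1) = 1
E (P1): max(-2, -3, -4) = -2
F (P1): max(-4, 3, 4) = 4
D (P2): min(-2, 4, -8) = -8
H (P1): max(-9, -9, 7) = 7
I (P1): max(-6, -6, 3) = 3
J (P1): max(-5, -4, -1) = -1
G (P2): min(7, 3, -1) = -1
Root (P1): max(1, -8, -1) = 1
P1 picks the child with the highest value: B (value 1).

B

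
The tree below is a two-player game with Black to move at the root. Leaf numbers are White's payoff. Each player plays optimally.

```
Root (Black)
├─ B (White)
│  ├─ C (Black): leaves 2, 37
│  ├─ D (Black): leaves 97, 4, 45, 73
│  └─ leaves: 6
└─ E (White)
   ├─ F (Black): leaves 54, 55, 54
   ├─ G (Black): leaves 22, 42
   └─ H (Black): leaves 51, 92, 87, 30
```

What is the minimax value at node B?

6

C: min(2, 37) = 2
D: min(97, 4, 45, 73) = 4
B: max(2, 4, 6) = 6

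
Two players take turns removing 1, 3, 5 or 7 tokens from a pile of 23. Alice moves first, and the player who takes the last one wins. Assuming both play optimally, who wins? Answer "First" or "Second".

W/L table (W = player to move can force a win):
i:   0  1  2  3  4  5  6  7  8  9 10 11 12 13 14 15 16 17 18 19 20 21 22 23
     L  W  L  W  L  W  L  W  L  W  L  W  L  W  L  W  L  W  L  W  L  W  L  W
Position 23 is W, so the first player wins.

First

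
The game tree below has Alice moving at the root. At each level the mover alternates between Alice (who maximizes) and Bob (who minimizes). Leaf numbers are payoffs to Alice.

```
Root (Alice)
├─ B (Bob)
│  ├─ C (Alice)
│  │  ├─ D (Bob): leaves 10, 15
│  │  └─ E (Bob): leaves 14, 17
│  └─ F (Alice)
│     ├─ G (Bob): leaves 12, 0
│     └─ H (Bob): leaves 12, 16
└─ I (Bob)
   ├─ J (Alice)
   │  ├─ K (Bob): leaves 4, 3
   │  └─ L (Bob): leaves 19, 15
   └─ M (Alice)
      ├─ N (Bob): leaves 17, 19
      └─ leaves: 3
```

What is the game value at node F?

12

G: min(12, 0) = 0
H: min(12, 16) = 12
F: max(0, 12) = 12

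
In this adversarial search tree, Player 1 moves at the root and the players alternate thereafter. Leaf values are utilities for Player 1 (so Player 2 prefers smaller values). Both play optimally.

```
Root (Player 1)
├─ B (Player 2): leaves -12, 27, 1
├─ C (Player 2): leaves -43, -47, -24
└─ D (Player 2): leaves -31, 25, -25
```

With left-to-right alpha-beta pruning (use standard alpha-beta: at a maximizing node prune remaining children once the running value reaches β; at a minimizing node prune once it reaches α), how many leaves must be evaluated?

B [α=-∞,β=+∞]: v=-12
C [α=-12,β=+∞]: v=-43 after child 1 ≤ α → α-cutoff, skip 2
D [α=-12,β=+∞]: v=-31 after child 1 ≤ α → α-cutoff, skip 2
Root [α=-∞,β=+∞]: v=-12
Leaves evaluated: 5 of 9.

5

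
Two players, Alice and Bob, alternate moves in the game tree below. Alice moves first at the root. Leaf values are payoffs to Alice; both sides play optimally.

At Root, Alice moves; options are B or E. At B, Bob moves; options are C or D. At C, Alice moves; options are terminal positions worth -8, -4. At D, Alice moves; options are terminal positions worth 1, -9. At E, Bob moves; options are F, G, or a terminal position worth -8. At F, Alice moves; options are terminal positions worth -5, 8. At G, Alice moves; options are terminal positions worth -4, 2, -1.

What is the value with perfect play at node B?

-4

C: max(-8, -4) = -4
D: max(1, -9) = 1
B: min(-4, 1) = -4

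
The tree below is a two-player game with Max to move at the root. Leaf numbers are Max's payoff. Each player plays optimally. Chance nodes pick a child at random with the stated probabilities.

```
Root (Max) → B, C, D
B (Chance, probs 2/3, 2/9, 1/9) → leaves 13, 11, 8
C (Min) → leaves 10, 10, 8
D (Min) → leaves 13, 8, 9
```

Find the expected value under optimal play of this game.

B (Chance): 2/3·13 + 2/9·11 + 1/9·8 = 12
C (Min): min(10, 10, 8) = 8
D (Min): min(13, 8, 9) = 8
Root (Max): max(12, 8, 8) = 12

12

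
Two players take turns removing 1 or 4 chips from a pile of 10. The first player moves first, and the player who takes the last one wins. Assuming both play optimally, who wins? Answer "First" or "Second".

Positions where the player to move wins (W) vs loses (L):
i:   0  1  2  3  4  5  6  7  8  9 10
     L  W  L  W  W  L  W  L  W  W  L
Position 10 is L, so the second player wins.

Second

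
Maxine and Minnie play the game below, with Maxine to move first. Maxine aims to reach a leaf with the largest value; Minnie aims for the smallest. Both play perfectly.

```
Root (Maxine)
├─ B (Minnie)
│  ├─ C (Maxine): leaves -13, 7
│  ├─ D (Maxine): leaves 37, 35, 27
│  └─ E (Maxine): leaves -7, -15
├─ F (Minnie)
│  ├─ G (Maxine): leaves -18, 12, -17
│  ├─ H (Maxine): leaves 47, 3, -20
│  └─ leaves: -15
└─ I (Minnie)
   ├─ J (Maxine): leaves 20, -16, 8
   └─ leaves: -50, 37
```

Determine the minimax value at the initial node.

-7

C (Maxine): max(-13, 7) = 7
D (Maxine): max(37, 35, 27) = 37
E (Maxine): max(-7, -15) = -7
B (Minnie): min(7, 37, -7) = -7
G (Maxine): max(-18, 12, -17) = 12
H (Maxine): max(47, 3, -20) = 47
F (Minnie): min(12, 47, -15) = -15
J (Maxine): max(20, -16, 8) = 20
I (Minnie): min(20, -50, 37) = -50
Root (Maxine): max(-7, -15, -50) = -7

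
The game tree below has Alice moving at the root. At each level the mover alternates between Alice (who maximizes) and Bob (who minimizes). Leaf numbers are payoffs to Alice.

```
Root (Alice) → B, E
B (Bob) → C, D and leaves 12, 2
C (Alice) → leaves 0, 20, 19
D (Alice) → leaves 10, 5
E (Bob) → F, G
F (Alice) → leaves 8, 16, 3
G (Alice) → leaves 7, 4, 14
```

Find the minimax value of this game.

14

C (Alice): max(0, 20, 19) = 20
D (Alice): max(10, 5) = 10
B (Bob): min(20, 10, 12, 2) = 2
F (Alice): max(8, 16, 3) = 16
G (Alice): max(7, 4, 14) = 14
E (Bob): min(16, 14) = 14
Root (Alice): max(2, 14) = 14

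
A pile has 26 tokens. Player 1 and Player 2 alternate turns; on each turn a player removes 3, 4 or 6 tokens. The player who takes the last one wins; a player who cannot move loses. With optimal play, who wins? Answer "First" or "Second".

i:   0  1  2  3  4  5  6  7  8  9 10 11 12 13 14 15 16 17 18 19 20 21 22 23 24 25 26
     L  L  L  W  W  W  W  W  W  L  L  L  W  W  W  W  W  W  L  L  L  W  W  W  W  W  W
Position 26 is W, so the first player wins.

First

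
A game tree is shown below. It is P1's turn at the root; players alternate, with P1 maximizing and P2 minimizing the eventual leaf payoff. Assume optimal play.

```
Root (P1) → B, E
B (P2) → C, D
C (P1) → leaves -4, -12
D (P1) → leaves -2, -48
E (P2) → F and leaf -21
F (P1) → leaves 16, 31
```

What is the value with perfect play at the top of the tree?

C (P1): max(-4, -12) = -4
D (P1): max(-2, -48) = -2
B (P2): min(-4, -2) = -4
F (P1): max(16, 31) = 31
E (P2): min(31, -21) = -21
Root (P1): max(-4, -21) = -4

-4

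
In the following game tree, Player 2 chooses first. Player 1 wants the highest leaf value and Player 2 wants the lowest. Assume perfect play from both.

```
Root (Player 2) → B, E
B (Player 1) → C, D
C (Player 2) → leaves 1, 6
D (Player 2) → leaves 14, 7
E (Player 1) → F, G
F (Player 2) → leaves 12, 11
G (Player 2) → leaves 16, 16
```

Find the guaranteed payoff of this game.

7

C (Player 2): min(1, 6) = 1
D (Player 2): min(14, 7) = 7
B (Player 1): max(1, 7) = 7
F (Player 2): min(12, 11) = 11
G (Player 2): min(16, 16) = 16
E (Player 1): max(11, 16) = 16
Root (Player 2): min(7, 16) = 7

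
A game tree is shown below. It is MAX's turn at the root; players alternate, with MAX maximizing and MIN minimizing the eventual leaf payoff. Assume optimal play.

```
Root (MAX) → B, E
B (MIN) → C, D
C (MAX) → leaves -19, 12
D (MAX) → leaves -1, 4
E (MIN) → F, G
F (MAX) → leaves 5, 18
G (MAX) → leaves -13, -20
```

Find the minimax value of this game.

C (MAX): max(-19, 12) = 12
D (MAX): max(-1, 4) = 4
B (MIN): min(12, 4) = 4
F (MAX): max(5, 18) = 18
G (MAX): max(-13, -20) = -13
E (MIN): min(18, -13) = -13
Root (MAX): max(4, -13) = 4

4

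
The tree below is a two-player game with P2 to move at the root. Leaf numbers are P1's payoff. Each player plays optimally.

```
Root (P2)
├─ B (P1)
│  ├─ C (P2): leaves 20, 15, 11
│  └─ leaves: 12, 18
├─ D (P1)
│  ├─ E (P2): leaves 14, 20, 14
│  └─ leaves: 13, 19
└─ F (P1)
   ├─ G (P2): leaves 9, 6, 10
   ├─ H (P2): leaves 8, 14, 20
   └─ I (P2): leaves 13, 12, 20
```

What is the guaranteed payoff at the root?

C (P2): min(20, 15, 11) = 11
B (P1): max(11, 12, 18) = 18
E (P2): min(14, 20, 14) = 14
D (P1): max(14, 13, 19) = 19
G (P2): min(9, 6, 10) = 6
H (P2): min(8, 14, 20) = 8
I (P2): min(13, 12, 20) = 12
F (P1): max(6, 8, 12) = 12
Root (P2): min(18, 19, 12) = 12

12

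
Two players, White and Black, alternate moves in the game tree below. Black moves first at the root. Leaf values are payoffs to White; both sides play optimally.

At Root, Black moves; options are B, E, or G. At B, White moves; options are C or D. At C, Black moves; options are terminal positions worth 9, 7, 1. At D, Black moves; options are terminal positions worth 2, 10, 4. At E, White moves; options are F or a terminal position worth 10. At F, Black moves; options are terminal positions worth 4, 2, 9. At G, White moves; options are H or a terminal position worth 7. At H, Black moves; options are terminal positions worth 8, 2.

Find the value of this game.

C (Black): min(9, 7, 1) = 1
D (Black): min(2, 10, 4) = 2
B (White): max(1, 2) = 2
F (Black): min(4, 2, 9) = 2
E (White): max(2, 10) = 10
H (Black): min(8, 2) = 2
G (White): max(2, 7) = 7
Root (Black): min(2, 10, 7) = 2

2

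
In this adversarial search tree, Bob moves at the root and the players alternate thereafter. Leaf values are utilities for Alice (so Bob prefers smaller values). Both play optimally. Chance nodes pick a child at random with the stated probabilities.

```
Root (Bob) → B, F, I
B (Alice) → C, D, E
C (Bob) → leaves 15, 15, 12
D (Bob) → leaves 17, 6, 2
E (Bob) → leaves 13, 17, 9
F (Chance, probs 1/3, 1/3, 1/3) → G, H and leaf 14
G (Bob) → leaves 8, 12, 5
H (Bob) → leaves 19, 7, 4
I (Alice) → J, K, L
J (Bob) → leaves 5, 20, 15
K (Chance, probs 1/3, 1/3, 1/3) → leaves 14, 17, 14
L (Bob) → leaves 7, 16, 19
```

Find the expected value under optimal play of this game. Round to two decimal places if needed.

C (Bob): min(15, 15, 12) = 12
D (Bob): min(17, 6, 2) = 2
E (Bob): min(13, 17, 9) = 9
B (Alice): max(12, 2, 9) = 12
G (Bob): min(8, 12, 5) = 5
H (Bob): min(19, 7, 4) = 4
F (Chance): 1/3·5 + 1/3·4 + 1/3·14 = 7.67
J (Bob): min(5, 20, 15) = 5
K (Chance): 1/3·14 + 1/3·17 + 1/3·14 = 15
L (Bob): min(7, 16, 19) = 7
I (Alice): max(5, 15, 7) = 15
Root (Bob): min(12, 7.67, 15) = 7.67

7.67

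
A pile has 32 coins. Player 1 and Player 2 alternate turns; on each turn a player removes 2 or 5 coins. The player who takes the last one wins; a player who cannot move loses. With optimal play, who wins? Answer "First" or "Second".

Second

Positions where the player to move wins (W) vs loses (L):
i:   0  1  2  3  4  5  6  7  8  9 10 11 12 13 14 15 16 17 18 19 20 21 22 23 24 25 26 27 28 29 30 31 32
     L  L  W  W  L  W  W  L  L  W  W  L  W  W  L  L  W  W  L  W  W  L  L  W  W  L  W  W  L  L  W  W  L
Position 32 is L, so the second player wins.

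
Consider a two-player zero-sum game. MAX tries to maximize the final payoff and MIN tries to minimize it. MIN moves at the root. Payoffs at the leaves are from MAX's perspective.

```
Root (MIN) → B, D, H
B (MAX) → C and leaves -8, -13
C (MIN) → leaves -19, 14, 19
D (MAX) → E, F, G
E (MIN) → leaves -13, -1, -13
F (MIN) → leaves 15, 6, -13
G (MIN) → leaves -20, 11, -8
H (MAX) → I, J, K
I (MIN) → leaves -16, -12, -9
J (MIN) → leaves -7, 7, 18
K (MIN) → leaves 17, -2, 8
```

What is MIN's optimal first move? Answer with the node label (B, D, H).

C (MIN): min(-19, 14, 19) = -19
B (MAX): max(-19, -8, -13) = -8
E (MIN): min(-13, -1, -13) = -13
F (MIN): min(15, 6, -13) = -13
G (MIN): min(-20, 11, -8) = -20
D (MAX): max(-13, -13, -20) = -13
I (MIN): min(-16, -12, -9) = -16
J (MIN): min(-7, 7, 18) = -7
K (MIN): min(17, -2, 8) = -2
H (MAX): max(-16, -7, -2) = -2
Root (MIN): min(-8, -13, -2) = -13
MIN picks the child with the lowest value: D (value -13).

D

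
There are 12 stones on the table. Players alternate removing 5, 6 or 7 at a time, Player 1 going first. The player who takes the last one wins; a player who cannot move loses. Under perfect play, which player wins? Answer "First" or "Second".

Compute winning (W) and losing (L) positions by backward induction:
i:   0  1  2  3  4  5  6  7  8  9 10 11 12
     L  L  L  L  L  W  W  W  W  W  W  W  L
Position 12 is L, so the second player wins.

Second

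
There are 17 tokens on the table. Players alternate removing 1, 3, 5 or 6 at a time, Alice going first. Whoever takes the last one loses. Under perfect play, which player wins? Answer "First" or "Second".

First

i:   0  1  2  3  4  5  6  7  8  9 10 11 12 13 14 15 16 17
     W  L  W  L  W  L  W  W  W  W  W  W  L  W  L  W  L  W
Position 17 is W, so the first player wins.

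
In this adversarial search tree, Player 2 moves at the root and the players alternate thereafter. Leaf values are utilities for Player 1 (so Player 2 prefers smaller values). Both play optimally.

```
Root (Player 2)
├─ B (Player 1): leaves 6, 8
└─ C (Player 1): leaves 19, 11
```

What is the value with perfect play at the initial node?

8

B (Player 1): max(6, 8) = 8
C (Player 1): max(19, 11) = 19
Root (Player 2): min(8, 19) = 8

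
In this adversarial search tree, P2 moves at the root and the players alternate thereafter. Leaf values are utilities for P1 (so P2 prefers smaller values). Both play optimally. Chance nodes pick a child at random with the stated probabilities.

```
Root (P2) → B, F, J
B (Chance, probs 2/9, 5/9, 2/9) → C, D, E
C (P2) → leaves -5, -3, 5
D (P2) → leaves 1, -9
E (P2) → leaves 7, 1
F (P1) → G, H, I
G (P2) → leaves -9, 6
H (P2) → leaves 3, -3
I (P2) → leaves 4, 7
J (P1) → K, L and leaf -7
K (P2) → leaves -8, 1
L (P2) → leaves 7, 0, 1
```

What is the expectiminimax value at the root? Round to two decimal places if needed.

-5.89

C (P2): min(-5, -3, 5) = -5
D (P2): min(1, -9) = -9
E (P2): min(7, 1) = 1
B (Chance): 2/9·-5 + 5/9·-9 + 2/9·1 = -5.89
G (P2): min(-9, 6) = -9
H (P2): min(3, -3) = -3
I (P2): min(4, 7) = 4
F (P1): max(-9, -3, 4) = 4
K (P2): min(-8, 1) = -8
L (P2): min(7, 0, 1) = 0
J (P1): max(-8, 0, -7) = 0
Root (P2): min(-5.89, 4, 0) = -5.89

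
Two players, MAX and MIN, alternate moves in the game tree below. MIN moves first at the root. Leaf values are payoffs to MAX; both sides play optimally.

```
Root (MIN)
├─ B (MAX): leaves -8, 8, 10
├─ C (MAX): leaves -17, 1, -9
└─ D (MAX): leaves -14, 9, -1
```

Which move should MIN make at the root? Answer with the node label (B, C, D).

B (MAX): max(-8, 8, 10) = 10
C (MAX): max(-17, 1, -9) = 1
D (MAX): max(-14, 9, -1) = 9
Root (MIN): min(10, 1, 9) = 1
MIN picks the child with the lowest value: C (value 1).

C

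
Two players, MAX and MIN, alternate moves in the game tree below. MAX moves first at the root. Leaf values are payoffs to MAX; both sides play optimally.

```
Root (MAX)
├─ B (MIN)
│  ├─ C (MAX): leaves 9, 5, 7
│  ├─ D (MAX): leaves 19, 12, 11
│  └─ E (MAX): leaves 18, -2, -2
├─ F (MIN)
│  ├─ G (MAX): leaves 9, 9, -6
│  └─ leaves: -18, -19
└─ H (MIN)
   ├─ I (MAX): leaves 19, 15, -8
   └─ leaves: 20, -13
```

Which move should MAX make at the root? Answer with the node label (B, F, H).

B

C (MAX): max(9, 5, 7) = 9
D (MAX): max(19, 12, 11) = 19
E (MAX): max(18, -2, -2) = 18
B (MIN): min(9, 19, 18) = 9
G (MAX): max(9, 9, -6) = 9
F (MIN): min(9, -18, -19) = -19
I (MAX): max(19, 15, -8) = 19
H (MIN): min(19, 20, -13) = -13
Root (MAX): max(9, -19, -13) = 9
MAX picks the child with the highest value: B (value 9).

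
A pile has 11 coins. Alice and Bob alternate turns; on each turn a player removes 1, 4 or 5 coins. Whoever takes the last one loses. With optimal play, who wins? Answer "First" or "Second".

Second

i:   0  1  2  3  4  5  6  7  8  9 10 11
     W  L  W  L  W  W  W  W  W  L  W  L
Position 11 is L, so the second player wins.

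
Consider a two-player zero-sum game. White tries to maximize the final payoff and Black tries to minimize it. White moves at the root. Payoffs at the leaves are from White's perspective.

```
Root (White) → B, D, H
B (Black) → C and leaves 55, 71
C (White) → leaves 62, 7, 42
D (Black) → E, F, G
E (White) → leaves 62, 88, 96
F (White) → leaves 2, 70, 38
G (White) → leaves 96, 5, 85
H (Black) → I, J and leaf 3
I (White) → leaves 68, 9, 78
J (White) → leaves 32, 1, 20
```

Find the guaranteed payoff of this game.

70

C (White): max(62, 7, 42) = 62
B (Black): min(62, 55, 71) = 55
E (White): max(62, 88, 96) = 96
F (White): max(2, 70, 38) = 70
G (White): max(96, 5, 85) = 96
D (Black): min(96, 70, 96) = 70
I (White): max(68, 9, 78) = 78
J (White): max(32, 1, 20) = 32
H (Black): min(78, 32, 3) = 3
Root (White): max(55, 70, 3) = 70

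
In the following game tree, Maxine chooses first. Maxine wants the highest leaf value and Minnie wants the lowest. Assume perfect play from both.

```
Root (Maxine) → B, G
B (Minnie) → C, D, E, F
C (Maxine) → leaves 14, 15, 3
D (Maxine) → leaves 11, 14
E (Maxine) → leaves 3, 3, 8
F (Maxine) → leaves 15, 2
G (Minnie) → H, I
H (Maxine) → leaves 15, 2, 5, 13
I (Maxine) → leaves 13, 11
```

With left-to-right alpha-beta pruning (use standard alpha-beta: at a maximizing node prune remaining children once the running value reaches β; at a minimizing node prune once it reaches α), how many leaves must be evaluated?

C [α=-∞,β=+∞]: v=15
D [α=-∞,β=15]: v=14
E [α=-∞,β=14]: v=8
F [α=-∞,β=8]: v=15 after child 1 ≥ β → β-cutoff, skip 1
B [α=-∞,β=+∞]: v=8
H [α=8,β=+∞]: v=15
I [α=8,β=15]: v=13
G [α=8,β=+∞]: v=13
Root [α=-∞,β=+∞]: v=13
Leaves evaluated: 15 of 16.

15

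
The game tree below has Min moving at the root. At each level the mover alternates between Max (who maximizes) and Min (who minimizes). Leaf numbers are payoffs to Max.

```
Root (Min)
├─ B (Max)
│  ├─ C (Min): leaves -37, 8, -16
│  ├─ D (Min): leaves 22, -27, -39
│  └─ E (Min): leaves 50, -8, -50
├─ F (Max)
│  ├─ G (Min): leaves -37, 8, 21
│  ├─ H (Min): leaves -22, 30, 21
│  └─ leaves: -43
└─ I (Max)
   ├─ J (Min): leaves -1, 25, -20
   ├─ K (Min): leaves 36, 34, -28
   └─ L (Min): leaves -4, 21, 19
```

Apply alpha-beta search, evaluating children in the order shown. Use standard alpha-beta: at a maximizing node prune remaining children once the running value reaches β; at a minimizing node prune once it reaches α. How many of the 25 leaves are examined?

C [α=-∞,β=+∞]: v=-37
D [α=-37,β=+∞]: v=-39
E [α=-37,β=+∞]: v=-50
B [α=-∞,β=+∞]: v=-37
G [α=-∞,β=-37]: v=-37
F [α=-∞,β=-37]: v=-37 after child 1 ≥ β → β-cutoff, skip 2
J [α=-∞,β=-37]: v=-20
I [α=-∞,β=-37]: v=-20 after child 1 ≥ β → β-cutoff, skip 2
Root [α=-∞,β=+∞]: v=-37
Leaves evaluated: 15 of 25.

15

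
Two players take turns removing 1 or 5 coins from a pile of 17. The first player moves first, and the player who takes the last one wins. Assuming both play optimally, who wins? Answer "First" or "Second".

i:   0  1  2  3  4  5  6  7  8  9 10 11 12 13 14 15 16 17
     L  W  L  W  L  W  L  W  L  W  L  W  L  W  L  W  L  W
Position 17 is W, so the first player wins.

First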